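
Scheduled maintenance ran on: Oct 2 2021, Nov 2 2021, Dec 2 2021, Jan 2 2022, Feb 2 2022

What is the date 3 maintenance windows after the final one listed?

May 2 2022

Gaps: 31, 30, 31, 31 days — not constant. Every event is on the 2nd of the month.
Pattern: the 2nd of each month.
March 2022: Mar 2 2022.
Next: April 2022 → Apr 2 2022.
Next: May 2022 → May 2 2022.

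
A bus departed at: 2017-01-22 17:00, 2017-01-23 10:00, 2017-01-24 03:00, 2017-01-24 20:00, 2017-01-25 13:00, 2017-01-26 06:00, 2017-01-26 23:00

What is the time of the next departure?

2017-01-27 16:00

The interval is a steady 17 hours (17, 17, 17, 17, 17, 17).
2017-01-26 23:00 + 17 h = 2017-01-27 16:00.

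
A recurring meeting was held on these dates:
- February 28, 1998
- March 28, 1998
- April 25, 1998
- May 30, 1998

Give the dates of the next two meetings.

Every date is a Saturday; gaps 28, 28, 35 days.
Each is the last Saturday of its month (at least one falls on the 29th or later, ruling out '4th Saturday').
Last Saturday of June 1998: June 27, 1998.
Last Saturday of July 1998: July 25, 1998.

June 27, 1998; July 25, 1998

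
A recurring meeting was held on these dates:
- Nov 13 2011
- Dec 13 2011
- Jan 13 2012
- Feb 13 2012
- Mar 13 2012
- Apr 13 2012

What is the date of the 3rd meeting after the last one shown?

Jul 13 2012

Gaps: 30, 31, 31, 29, 31 days — not constant. Every event is on the 13th of the month.
Pattern: the 13th of each month.
May 2012: May 13 2012.
Next: June 2012 → Jun 13 2012.
July 2012: Jul 13 2012.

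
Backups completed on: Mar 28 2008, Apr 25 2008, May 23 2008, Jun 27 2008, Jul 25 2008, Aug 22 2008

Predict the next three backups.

Sep 26 2008, Oct 24 2008, Nov 28 2008

These are Fridays at 28- or 35-day spacing (28, 28, 35, 28, 28).
The pattern: 4th Friday of the month.
4th Friday of September 2008: Sep 26 2008.
October 2008 — 4th Friday is Oct 24 2008.
November 2008 — 4th Friday is Nov 28 2008.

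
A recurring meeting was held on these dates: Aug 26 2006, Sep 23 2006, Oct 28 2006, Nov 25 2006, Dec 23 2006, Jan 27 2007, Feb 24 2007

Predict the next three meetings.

All dates are Saturdays, 28, 35, 28, 28, 35, 28 days apart.
Specifically, the 4th Saturday of each month.
March 2007 — 4th Saturday is Mar 24 2007.
4th Saturday of April 2007: Apr 28 2007.
May 2007 — 4th Saturday is May 26 2007.

Mar 24 2007, Apr 28 2007, May 26 2007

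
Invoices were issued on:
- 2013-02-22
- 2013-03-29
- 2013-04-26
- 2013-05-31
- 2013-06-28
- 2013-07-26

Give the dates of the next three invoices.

2013-08-30, 2013-09-27, 2013-10-25

Every date is a Friday; gaps 35, 28, 35, 28, 28 days.
Each is the last Friday of its month (at least one falls on the 29th or later, ruling out '4th Friday').
August 2013 ends with Friday 2013-08-30.
Last Friday of September 2013: 2013-09-27.
Last Friday of October 2013: 2013-10-25.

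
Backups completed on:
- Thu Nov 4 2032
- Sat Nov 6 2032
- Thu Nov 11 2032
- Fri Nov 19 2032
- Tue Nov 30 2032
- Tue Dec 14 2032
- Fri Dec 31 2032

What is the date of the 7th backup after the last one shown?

Intervals are 2, 5, 8, 11, 14, 17 days — an arithmetic progression with common difference 3.
Next gap: 20 days. Fri Dec 31 2032 + 20 days = Thu Jan 20 2033.
Next gap: 23 days. Thu Jan 20 2033 + 23 days = Sat Feb 12 2033.
Next gap: 26 days. Sat Feb 12 2033 + 26 days = Thu Mar 10 2033.
Next gap: 29 days. Thu Mar 10 2033 + 29 days = Fri Apr 8 2033.
Next gap: 32 days. Fri Apr 8 2033 + 32 days = Tue May 10 2033.
Next gap: 35 days. Tue May 10 2033 + 35 days = Tue Jun 14 2033.
Next gap: 38 days. Tue Jun 14 2033 + 38 days = Fri Jul 22 2033.

Fri Jul 22 2033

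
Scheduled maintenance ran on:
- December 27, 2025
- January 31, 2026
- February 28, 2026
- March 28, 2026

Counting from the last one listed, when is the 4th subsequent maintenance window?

July 25, 2026

Every date is a Saturday; gaps 35, 28, 28 days.
Each is the last Saturday of its month (at least one falls on the 29th or later, ruling out '4th Saturday').
April 2026 ends with Saturday April 25, 2026.
Last Saturday of May 2026: May 30, 2026.
Last Saturday of June 2026: June 27, 2026.
July 2026 ends with Saturday July 25, 2026.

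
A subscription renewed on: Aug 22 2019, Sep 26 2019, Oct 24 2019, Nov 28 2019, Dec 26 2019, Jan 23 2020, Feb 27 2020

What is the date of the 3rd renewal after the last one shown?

These are Thursdays at 28- or 35-day spacing (35, 28, 35, 28, 28, 35).
The pattern: 4th Thursday of the month.
March 2020 — 4th Thursday is Mar 26 2020.
4th Thursday of April 2020: Apr 23 2020.
4th Thursday of May 2020: May 28 2020.

May 28 2020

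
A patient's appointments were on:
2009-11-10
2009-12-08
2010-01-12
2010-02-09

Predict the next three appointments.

Gaps: 28, 35, 28 days — a mix of 28 and 35. Every date is a Tuesday.
Each is the 2nd Tuesday of its month.
March 2010 — 2nd Tuesday is 2010-03-09.
April 2010 — 2nd Tuesday is 2010-04-13.
2nd Tuesday of May 2010: 2010-05-11.

2010-03-09, 2010-04-13, 2010-05-11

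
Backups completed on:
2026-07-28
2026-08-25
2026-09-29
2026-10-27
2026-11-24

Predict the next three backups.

2026-12-29, 2027-01-26, 2027-02-23

These are Tuesdays with 28, 35, 28, 28-day gaps.
Each is the final Tuesday of its month — 2026-09-29 is past the 28th, so '4th Tuesday' doesn't fit.
Last Tuesday of December 2026: 2026-12-29.
Last Tuesday of January 2027: 2027-01-26.
February 2027 ends with Tuesday 2027-02-23.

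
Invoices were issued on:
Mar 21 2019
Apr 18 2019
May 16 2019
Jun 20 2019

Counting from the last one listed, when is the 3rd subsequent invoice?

These are Thursdays at 28- or 35-day spacing (28, 28, 35).
The pattern: 3rd Thursday of the month.
3rd Thursday of July 2019: Jul 18 2019.
3rd Thursday of August 2019: Aug 15 2019.
3rd Thursday of September 2019: Sep 19 2019.

Sep 19 2019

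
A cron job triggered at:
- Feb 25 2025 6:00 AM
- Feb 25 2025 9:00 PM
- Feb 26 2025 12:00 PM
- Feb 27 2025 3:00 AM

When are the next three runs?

Feb 27 2025 6:00 PM, Feb 28 2025 9:00 AM, Mar 1 2025 12:00 AM

Gaps: 15, 15, 15 hours — each event is 15 hours after the previous one.
Feb 27 2025 3:00 AM + 15 h = Feb 27 2025 6:00 PM.
Feb 27 2025 6:00 PM + 15 h = Feb 28 2025 9:00 AM.
Feb 28 2025 9:00 AM + 15 h = Mar 1 2025 12:00 AM.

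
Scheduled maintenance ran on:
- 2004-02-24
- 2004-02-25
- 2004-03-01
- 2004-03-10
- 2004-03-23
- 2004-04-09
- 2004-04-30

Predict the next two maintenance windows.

2004-05-25, 2004-06-23

Intervals are 1, 5, 9, 13, 17, 21 days — an arithmetic progression with common difference 4.
Next gap: 25 days. 2004-04-30 + 25 days = 2004-05-25.
Next gap: 29 days. 2004-05-25 + 29 days = 2004-06-23.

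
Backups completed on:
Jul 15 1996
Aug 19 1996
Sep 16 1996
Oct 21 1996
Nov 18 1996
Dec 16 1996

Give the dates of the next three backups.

These are Mondays at 28- or 35-day spacing (35, 28, 35, 28, 28).
The pattern: 3rd Monday of the month.
3rd Monday of January 1997: Jan 20 1997.
3rd Monday of February 1997: Feb 17 1997.
March 1997 — 3rd Monday is Mar 17 1997.

Jan 20 1997, Feb 17 1997, Mar 17 1997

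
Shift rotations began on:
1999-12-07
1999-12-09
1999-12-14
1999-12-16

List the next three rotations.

1999-12-21, 1999-12-23, 1999-12-28

The gap pattern 2, 5, 2 repeats every 2 events.
These are the Tuesdays and Thursdays of each week.
Next Tuesday: 1999-12-21.
Next Thursday: 1999-12-23.
The following Tuesday is 1999-12-28.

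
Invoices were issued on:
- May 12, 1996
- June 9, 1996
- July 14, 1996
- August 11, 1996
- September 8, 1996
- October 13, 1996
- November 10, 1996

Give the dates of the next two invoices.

December 8, 1996; January 12, 1997

These are Sundays at 28- or 35-day spacing (28, 35, 28, 28, 35, 28).
The pattern: 2nd Sunday of the month.
December 1996 — 2nd Sunday is December 8, 1996.
January 1997 — 2nd Sunday is January 12, 1997.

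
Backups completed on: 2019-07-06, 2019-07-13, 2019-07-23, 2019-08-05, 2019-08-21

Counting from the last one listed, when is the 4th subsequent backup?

2019-11-23

Intervals are 7, 10, 13, 16 days — an arithmetic progression with common difference 3.
Next gap: 19 days. 2019-08-21 + 19 days = 2019-09-09.
Next gap: 22 days. 2019-09-09 + 22 days = 2019-10-01.
Next gap: 25 days. 2019-10-01 + 25 days = 2019-10-26.
Next gap: 28 days. 2019-10-26 + 28 days = 2019-11-23.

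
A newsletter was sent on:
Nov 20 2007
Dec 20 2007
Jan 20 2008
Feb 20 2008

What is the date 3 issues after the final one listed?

May 20 2008

Gaps: 30, 31, 31 days — not constant. Every event is on the 20th of the month.
Pattern: the 20th of each month.
March 2008: Mar 20 2008.
Next: April 2008 → Apr 20 2008.
May 2008: May 20 2008.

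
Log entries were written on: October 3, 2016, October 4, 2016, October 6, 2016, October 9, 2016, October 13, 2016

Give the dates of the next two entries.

October 18, 2016; October 24, 2016

The spacing grows by 1 each time: 1, 2, 3, 4 days.
Next gap: 5 days. October 13, 2016 + 5 days = October 18, 2016.
Next gap: 6 days. October 18, 2016 + 6 days = October 24, 2016.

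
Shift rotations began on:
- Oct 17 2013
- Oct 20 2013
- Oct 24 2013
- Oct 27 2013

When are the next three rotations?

Gaps: 3, 4, 3 days — not constant, but cyclic with period 2.
The events fall on every Thursday and Sunday.
The following Thursday is Oct 31 2013.
The following Sunday is Nov 3 2013.
Next Thursday: Nov 7 2013.

Oct 31 2013, Nov 3 2013, Nov 7 2013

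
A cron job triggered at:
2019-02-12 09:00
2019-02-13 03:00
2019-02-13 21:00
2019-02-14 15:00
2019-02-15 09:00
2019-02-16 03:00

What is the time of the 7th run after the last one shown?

2019-02-21 09:00

Gaps: 18, 18, 18, 18, 18 hours — each event is 18 hours after the previous one.
2019-02-16 03:00 + 18 h = 2019-02-16 21:00.
2019-02-16 21:00 + 18 h = 2019-02-17 15:00.
2019-02-17 15:00 + 18 h = 2019-02-18 09:00.
2019-02-18 09:00 + 18 h = 2019-02-19 03:00.
2019-02-19 03:00 + 18 h = 2019-02-19 21:00.
2019-02-19 21:00 + 18 h = 2019-02-20 15:00.
2019-02-20 15:00 + 18 h = 2019-02-21 09:00.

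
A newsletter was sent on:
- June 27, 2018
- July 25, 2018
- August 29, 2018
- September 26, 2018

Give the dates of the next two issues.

Every date is a Wednesday; gaps 28, 35, 28 days.
Each is the last Wednesday of its month (at least one falls on the 29th or later, ruling out '4th Wednesday').
Last Wednesday of October 2018: October 31, 2018.
Last Wednesday of November 2018: November 28, 2018.

October 31, 2018; November 28, 2018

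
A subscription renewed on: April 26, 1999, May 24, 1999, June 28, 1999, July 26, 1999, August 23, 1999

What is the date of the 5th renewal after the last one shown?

All dates are Mondays, 28, 35, 28, 28 days apart.
Specifically, the 4th Monday of each month.
4th Monday of September 1999: September 27, 1999.
October 1999 — 4th Monday is October 25, 1999.
4th Monday of November 1999: November 22, 1999.
December 1999 — 4th Monday is December 27, 1999.
January 2000 — 4th Monday is January 24, 2000.

January 24, 2000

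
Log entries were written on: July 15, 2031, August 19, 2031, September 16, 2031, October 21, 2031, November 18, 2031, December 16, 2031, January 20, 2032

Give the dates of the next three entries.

February 17, 2032; March 16, 2032; April 20, 2032

All dates are Tuesdays, 35, 28, 35, 28, 28, 35 days apart.
Specifically, the 3rd Tuesday of each month.
3rd Tuesday of February 2032: February 17, 2032.
3rd Tuesday of March 2032: March 16, 2032.
April 2032 — 3rd Tuesday is April 20, 2032.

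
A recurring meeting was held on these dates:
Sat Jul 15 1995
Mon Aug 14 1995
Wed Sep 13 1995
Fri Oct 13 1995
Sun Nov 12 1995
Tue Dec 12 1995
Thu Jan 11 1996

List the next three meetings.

The spacing is 30, 30, 30, 30, 30, 30 days — always 30 days.
Thu Jan 11 1996 + 30 days = Sat Feb 10 1996.
Sat Feb 10 1996 + 30 days = Mon Mar 11 1996.
Mon Mar 11 1996 + 30 days = Wed Apr 10 1996.

Sat Feb 10 1996, Mon Mar 11 1996, Wed Apr 10 1996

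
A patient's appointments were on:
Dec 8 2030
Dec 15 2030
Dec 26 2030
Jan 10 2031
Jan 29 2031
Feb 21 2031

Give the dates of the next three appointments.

Gaps: 7, 11, 15, 19, 23 days — each gap is 4 larger than the previous one.
Next gap: 27 days. Feb 21 2031 + 27 days = Mar 20 2031.
Next gap: 31 days. Mar 20 2031 + 31 days = Apr 20 2031.
Next gap: 35 days. Apr 20 2031 + 35 days = May 25 2031.

Mar 20 2031, Apr 20 2031, May 25 2031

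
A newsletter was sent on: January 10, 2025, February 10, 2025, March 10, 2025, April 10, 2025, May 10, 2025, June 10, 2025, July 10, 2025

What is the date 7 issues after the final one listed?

Each date is the 10th; the gaps (31, 28, 31, 30, 31, 30) track the month lengths.
The rule is the 10th of each month.
August 2025: August 10, 2025.
September 2025: September 10, 2025.
October 2025: October 10, 2025.
Next: November 2025 → November 10, 2025.
Next: December 2025 → December 10, 2025.
January 2026: January 10, 2026.
Next: February 2026 → February 10, 2026.

February 10, 2026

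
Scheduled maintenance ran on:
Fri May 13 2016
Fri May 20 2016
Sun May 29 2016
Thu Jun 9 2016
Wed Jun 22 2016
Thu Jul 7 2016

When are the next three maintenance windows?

Sun Jul 24 2016, Fri Aug 12 2016, Fri Sep 2 2016

Gaps: 7, 9, 11, 13, 15 days — each gap is 2 larger than the previous one.
Next gap: 17 days. Thu Jul 7 2016 + 17 days = Sun Jul 24 2016.
Next gap: 19 days. Sun Jul 24 2016 + 19 days = Fri Aug 12 2016.
Next gap: 21 days. Fri Aug 12 2016 + 21 days = Fri Sep 2 2016.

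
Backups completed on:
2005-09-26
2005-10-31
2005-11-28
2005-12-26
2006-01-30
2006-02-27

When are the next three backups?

2006-03-27, 2006-04-24, 2006-05-29

All Mondays; the gaps (35, 28, 28, 35, 28) vary with month length.
This is the last Monday of each month.
Last Monday of March 2006: 2006-03-27.
April 2006 ends with Monday 2006-04-24.
May 2006 ends with Monday 2006-05-29.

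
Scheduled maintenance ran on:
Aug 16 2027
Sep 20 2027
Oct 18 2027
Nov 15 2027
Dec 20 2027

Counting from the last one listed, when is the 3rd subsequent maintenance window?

These are Mondays at 28- or 35-day spacing (35, 28, 28, 35).
The pattern: 3rd Monday of the month.
January 2028 — 3rd Monday is Jan 17 2028.
3rd Monday of February 2028: Feb 21 2028.
3rd Monday of March 2028: Mar 20 2028.

Mar 20 2028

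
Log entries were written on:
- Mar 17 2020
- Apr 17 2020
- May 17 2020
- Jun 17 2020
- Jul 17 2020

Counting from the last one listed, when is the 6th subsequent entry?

Jan 17 2021

Each date is the 17th; the gaps (31, 30, 31, 30) track the month lengths.
The rule is the 17th of each month.
August 2020: Aug 17 2020.
Next: September 2020 → Sep 17 2020.
October 2020: Oct 17 2020.
November 2020: Nov 17 2020.
Next: December 2020 → Dec 17 2020.
Next: January 2021 → Jan 17 2021.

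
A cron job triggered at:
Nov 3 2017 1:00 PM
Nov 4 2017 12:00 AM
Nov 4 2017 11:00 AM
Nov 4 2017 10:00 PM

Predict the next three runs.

The interval is a steady 11 hours (11, 11, 11).
Nov 4 2017 10:00 PM + 11 h = Nov 5 2017 9:00 AM.
Nov 5 2017 9:00 AM + 11 h = Nov 5 2017 8:00 PM.
Nov 5 2017 8:00 PM + 11 h = Nov 6 2017 7:00 AM.

Nov 5 2017 9:00 AM, Nov 5 2017 8:00 PM, Nov 6 2017 7:00 AM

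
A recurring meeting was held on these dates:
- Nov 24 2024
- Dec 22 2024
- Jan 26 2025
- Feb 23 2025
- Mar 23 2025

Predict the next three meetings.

Apr 27 2025, May 25 2025, Jun 22 2025

Gaps: 28, 35, 28, 28 days — a mix of 28 and 35. Every date is a Sunday.
Each is the 4th Sunday of its month.
April 2025 — 4th Sunday is Apr 27 2025.
4th Sunday of May 2025: May 25 2025.
June 2025 — 4th Sunday is Jun 22 2025.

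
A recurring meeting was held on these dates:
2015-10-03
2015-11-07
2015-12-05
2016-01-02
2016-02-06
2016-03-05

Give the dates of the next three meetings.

These are Saturdays at 28- or 35-day spacing (35, 28, 28, 35, 28).
The pattern: 1st Saturday of the month.
April 2016 — 1st Saturday is 2016-04-02.
1st Saturday of May 2016: 2016-05-07.
1st Saturday of June 2016: 2016-06-04.

2016-04-02, 2016-05-07, 2016-06-04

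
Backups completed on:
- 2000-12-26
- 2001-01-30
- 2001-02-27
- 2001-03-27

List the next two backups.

2001-04-24, 2001-05-29

These are Tuesdays with 35, 28, 28-day gaps.
Each is the final Tuesday of its month — 2001-01-30 is past the 28th, so '4th Tuesday' doesn't fit.
Last Tuesday of April 2001: 2001-04-24.
May 2001 ends with Tuesday 2001-05-29.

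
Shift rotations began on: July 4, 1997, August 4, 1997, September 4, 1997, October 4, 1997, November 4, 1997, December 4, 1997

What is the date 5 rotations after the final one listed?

Each date is the 4th; the gaps (31, 31, 30, 31, 30) track the month lengths.
The rule is the 4th of each month.
Next: January 1998 → January 4, 1998.
February 1998: February 4, 1998.
Next: March 1998 → March 4, 1998.
April 1998: April 4, 1998.
May 1998: May 4, 1998.

May 4, 1998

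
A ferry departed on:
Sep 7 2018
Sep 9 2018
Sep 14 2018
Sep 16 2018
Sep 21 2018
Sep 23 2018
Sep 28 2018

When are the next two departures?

Sep 30 2018, Oct 5 2018

The gap pattern 2, 5, 2, 5, 2, 5 repeats every 2 events.
These are the Fridays and Sundays of each week.
Next Sunday: Sep 30 2018.
Next Friday: Oct 5 2018.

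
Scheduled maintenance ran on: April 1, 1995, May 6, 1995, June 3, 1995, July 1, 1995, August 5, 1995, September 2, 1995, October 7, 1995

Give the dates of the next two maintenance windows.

November 4, 1995; December 2, 1995

All dates are Saturdays, 35, 28, 28, 35, 28, 35 days apart.
Specifically, the 1st Saturday of each month.
November 1995 — 1st Saturday is November 4, 1995.
December 1995 — 1st Saturday is December 2, 1995.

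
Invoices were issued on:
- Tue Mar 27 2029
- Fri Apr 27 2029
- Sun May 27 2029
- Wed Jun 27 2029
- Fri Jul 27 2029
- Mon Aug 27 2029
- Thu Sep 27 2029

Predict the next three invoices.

Sat Oct 27 2029, Tue Nov 27 2029, Thu Dec 27 2029

Each date is the 27th; the gaps (31, 30, 31, 30, 31, 31) track the month lengths.
The rule is the 27th of each month.
October 2029: Sat Oct 27 2029.
November 2029: Tue Nov 27 2029.
Next: December 2029 → Thu Dec 27 2029.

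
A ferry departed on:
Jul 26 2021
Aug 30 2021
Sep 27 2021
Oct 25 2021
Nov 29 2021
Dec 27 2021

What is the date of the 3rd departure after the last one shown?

Mar 28 2022

All Mondays; the gaps (35, 28, 28, 35, 28) vary with month length.
This is the last Monday of each month.
Last Monday of January 2022: Jan 31 2022.
February 2022 ends with Monday Feb 28 2022.
March 2022 ends with Monday Mar 28 2022.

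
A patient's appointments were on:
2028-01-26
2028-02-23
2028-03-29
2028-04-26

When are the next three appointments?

These are Wednesdays with 28, 35, 28-day gaps.
Each is the final Wednesday of its month — 2028-03-29 is past the 28th, so '4th Wednesday' doesn't fit.
May 2028 ends with Wednesday 2028-05-31.
June 2028 ends with Wednesday 2028-06-28.
July 2028 ends with Wednesday 2028-07-26.

2028-05-31, 2028-06-28, 2028-07-26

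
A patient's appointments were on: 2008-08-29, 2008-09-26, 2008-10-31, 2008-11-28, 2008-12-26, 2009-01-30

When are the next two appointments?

All Fridays; the gaps (28, 35, 28, 28, 35) vary with month length.
This is the last Friday of each month.
February 2009 ends with Friday 2009-02-27.
Last Friday of March 2009: 2009-03-27.

2009-02-27, 2009-03-27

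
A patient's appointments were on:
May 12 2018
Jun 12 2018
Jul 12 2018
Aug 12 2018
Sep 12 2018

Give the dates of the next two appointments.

Gaps: 31, 30, 31, 31 days — not constant. Every event is on the 12th of the month.
Pattern: the 12th of each month.
Next: October 2018 → Oct 12 2018.
Next: November 2018 → Nov 12 2018.

Oct 12 2018, Nov 12 2018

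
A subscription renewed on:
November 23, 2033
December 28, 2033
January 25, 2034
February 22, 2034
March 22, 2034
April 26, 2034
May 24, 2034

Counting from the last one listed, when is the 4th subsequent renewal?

September 27, 2034

These are Wednesdays at 28- or 35-day spacing (35, 28, 28, 28, 35, 28).
The pattern: 4th Wednesday of the month.
June 2034 — 4th Wednesday is June 28, 2034.
July 2034 — 4th Wednesday is July 26, 2034.
August 2034 — 4th Wednesday is August 23, 2034.
September 2034 — 4th Wednesday is September 27, 2034.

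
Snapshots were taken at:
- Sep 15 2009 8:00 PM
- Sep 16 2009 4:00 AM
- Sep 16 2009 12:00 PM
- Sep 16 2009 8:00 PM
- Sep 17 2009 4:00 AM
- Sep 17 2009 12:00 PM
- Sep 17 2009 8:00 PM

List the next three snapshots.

Spacing: 8, 8, 8, 8, 8, 8 h — constant 8 h.
Sep 17 2009 8:00 PM + 8 h = Sep 18 2009 4:00 AM.
Sep 18 2009 4:00 AM + 8 h = Sep 18 2009 12:00 PM.
Sep 18 2009 12:00 PM + 8 h = Sep 18 2009 8:00 PM.

Sep 18 2009 4:00 AM, Sep 18 2009 12:00 PM, Sep 18 2009 8:00 PM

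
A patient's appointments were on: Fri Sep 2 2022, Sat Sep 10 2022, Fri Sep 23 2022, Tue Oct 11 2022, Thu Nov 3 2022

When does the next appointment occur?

Thu Dec 1 2022

The spacing grows by 5 each time: 8, 13, 18, 23 days.
Next gap: 28 days. Thu Nov 3 2022 + 28 days = Thu Dec 1 2022.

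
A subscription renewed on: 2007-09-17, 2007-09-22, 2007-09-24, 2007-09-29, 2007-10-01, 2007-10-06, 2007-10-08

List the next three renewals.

2007-10-13, 2007-10-15, 2007-10-20

The gap pattern 5, 2, 5, 2, 5, 2 repeats every 2 events.
These are the Mondays and Saturdays of each week.
The following Saturday is 2007-10-13.
The following Monday is 2007-10-15.
Next Saturday: 2007-10-20.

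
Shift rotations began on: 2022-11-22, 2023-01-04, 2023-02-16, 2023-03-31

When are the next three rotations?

2023-05-13, 2023-06-25, 2023-08-07

The spacing is 43, 43, 43 days — always 43 days.
2023-03-31 + 43 days = 2023-05-13.
2023-05-13 + 43 days = 2023-06-25.
2023-06-25 + 43 days = 2023-08-07.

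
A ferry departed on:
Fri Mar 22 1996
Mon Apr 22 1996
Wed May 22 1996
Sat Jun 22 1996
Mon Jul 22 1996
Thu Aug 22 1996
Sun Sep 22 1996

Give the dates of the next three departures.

Each date is the 22nd; the gaps (31, 30, 31, 30, 31, 31) track the month lengths.
The rule is the 22nd of each month.
Next: October 1996 → Tue Oct 22 1996.
Next: November 1996 → Fri Nov 22 1996.
Next: December 1996 → Sun Dec 22 1996.

Tue Oct 22 1996, Fri Nov 22 1996, Sun Dec 22 1996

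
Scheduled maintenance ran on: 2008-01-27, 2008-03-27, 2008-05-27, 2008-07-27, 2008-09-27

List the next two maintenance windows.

2008-11-27, 2009-01-27

Gaps: 60, 61, 61, 62 days — not constant. Every event is on the 27th of the month.
Pattern: the 27th of every 2 months.
November 2008: 2008-11-27.
Next: January 2009 → 2009-01-27.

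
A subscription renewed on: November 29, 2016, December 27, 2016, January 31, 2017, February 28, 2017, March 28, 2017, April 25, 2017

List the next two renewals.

May 30, 2017; June 27, 2017

All Tuesdays; the gaps (28, 35, 28, 28, 28) vary with month length.
This is the last Tuesday of each month.
May 2017 ends with Tuesday May 30, 2017.
Last Tuesday of June 2017: June 27, 2017.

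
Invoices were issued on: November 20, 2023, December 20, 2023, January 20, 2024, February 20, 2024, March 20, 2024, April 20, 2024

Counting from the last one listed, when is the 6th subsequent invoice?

Each date is the 20th; the gaps (30, 31, 31, 29, 31) track the month lengths.
The rule is the 20th of each month.
Next: May 2024 → May 20, 2024.
Next: June 2024 → June 20, 2024.
July 2024: July 20, 2024.
August 2024: August 20, 2024.
Next: September 2024 → September 20, 2024.
October 2024: October 20, 2024.

October 20, 2024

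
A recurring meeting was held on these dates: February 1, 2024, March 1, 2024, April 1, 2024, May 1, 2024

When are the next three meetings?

The day-of-month is always 1 (29, 31, 30 days between events).
So this recurs on the 1st of each month.
June 2024: June 1, 2024.
July 2024: July 1, 2024.
August 2024: August 1, 2024.

June 1, 2024; July 1, 2024; August 1, 2024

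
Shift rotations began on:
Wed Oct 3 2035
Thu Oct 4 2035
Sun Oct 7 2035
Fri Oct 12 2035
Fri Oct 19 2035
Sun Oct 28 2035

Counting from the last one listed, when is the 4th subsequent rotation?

The spacing grows by 2 each time: 1, 3, 5, 7, 9 days.
Next gap: 11 days. Sun Oct 28 2035 + 11 days = Thu Nov 8 2035.
Next gap: 13 days. Thu Nov 8 2035 + 13 days = Wed Nov 21 2035.
Next gap: 15 days. Wed Nov 21 2035 + 15 days = Thu Dec 6 2035.
Next gap: 17 days. Thu Dec 6 2035 + 17 days = Sun Dec 23 2035.

Sun Dec 23 2035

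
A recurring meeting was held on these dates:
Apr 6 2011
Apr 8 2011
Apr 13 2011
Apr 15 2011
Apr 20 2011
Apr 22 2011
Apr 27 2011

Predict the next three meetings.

Apr 29 2011, May 4 2011, May 6 2011

Gaps: 2, 5, 2, 5, 2, 5 days — not constant, but cyclic with period 2.
The events fall on every Wednesday and Friday.
Next Friday: Apr 29 2011.
Next Wednesday: May 4 2011.
Next Friday: May 6 2011.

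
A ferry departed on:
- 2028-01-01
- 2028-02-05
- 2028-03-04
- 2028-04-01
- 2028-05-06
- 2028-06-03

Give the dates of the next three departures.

2028-07-01, 2028-08-05, 2028-09-02

All dates are Saturdays, 35, 28, 28, 35, 28 days apart.
Specifically, the 1st Saturday of each month.
July 2028 — 1st Saturday is 2028-07-01.
1st Saturday of August 2028: 2028-08-05.
September 2028 — 1st Saturday is 2028-09-02.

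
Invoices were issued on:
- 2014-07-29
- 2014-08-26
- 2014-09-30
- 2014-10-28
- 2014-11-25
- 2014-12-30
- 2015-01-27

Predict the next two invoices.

Every date is a Tuesday; gaps 28, 35, 28, 28, 35, 28 days.
Each is the last Tuesday of its month (at least one falls on the 29th or later, ruling out '4th Tuesday').
February 2015 ends with Tuesday 2015-02-24.
March 2015 ends with Tuesday 2015-03-31.

2015-02-24, 2015-03-31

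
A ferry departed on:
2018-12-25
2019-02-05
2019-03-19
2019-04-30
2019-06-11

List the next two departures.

2019-07-23, 2019-09-03

The spacing is 42, 42, 42, 42 days — always 42 days.
2019-06-11 + 42 days = 2019-07-23.
2019-07-23 + 42 days = 2019-09-03.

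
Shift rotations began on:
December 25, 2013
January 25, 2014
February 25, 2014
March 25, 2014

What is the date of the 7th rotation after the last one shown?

October 25, 2014

Gaps: 31, 31, 28 days — not constant. Every event is on the 25th of the month.
Pattern: the 25th of each month.
Next: April 2014 → April 25, 2014.
Next: May 2014 → May 25, 2014.
Next: June 2014 → June 25, 2014.
Next: July 2014 → July 25, 2014.
August 2014: August 25, 2014.
September 2014: September 25, 2014.
Next: October 2014 → October 25, 2014.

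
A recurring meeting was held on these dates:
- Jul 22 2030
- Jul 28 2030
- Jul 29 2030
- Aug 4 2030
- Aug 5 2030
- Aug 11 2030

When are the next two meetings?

Aug 12 2030, Aug 18 2030

The gap pattern 6, 1, 6, 1, 6 repeats every 2 events.
These are the Mondays and Sundays of each week.
The following Monday is Aug 12 2030.
The following Sunday is Aug 18 2030.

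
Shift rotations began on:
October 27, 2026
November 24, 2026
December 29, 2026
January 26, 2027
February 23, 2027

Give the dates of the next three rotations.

Every date is a Tuesday; gaps 28, 35, 28, 28 days.
Each is the last Tuesday of its month (at least one falls on the 29th or later, ruling out '4th Tuesday').
Last Tuesday of March 2027: March 30, 2027.
April 2027 ends with Tuesday April 27, 2027.
Last Tuesday of May 2027: May 25, 2027.

March 30, 2027; April 27, 2027; May 25, 2027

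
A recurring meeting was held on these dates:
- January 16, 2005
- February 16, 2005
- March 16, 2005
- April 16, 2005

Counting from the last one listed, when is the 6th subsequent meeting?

Each date is the 16th; the gaps (31, 28, 31) track the month lengths.
The rule is the 16th of each month.
May 2005: May 16, 2005.
Next: June 2005 → June 16, 2005.
Next: July 2005 → July 16, 2005.
August 2005: August 16, 2005.
September 2005: September 16, 2005.
Next: October 2005 → October 16, 2005.

October 16, 2005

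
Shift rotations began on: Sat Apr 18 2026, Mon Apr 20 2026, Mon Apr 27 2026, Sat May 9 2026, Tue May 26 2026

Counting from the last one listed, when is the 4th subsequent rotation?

Mon Sep 21 2026

The spacing grows by 5 each time: 2, 7, 12, 17 days.
Next gap: 22 days. Tue May 26 2026 + 22 days = Wed Jun 17 2026.
Next gap: 27 days. Wed Jun 17 2026 + 27 days = Tue Jul 14 2026.
Next gap: 32 days. Tue Jul 14 2026 + 32 days = Sat Aug 15 2026.
Next gap: 37 days. Sat Aug 15 2026 + 37 days = Mon Sep 21 2026.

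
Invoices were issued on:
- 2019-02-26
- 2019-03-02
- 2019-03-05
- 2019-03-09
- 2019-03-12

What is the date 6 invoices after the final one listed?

Gaps: 4, 3, 4, 3 days — not constant, but cyclic with period 2.
The events fall on every Tuesday and Saturday.
Next Saturday: 2019-03-16.
Next Tuesday: 2019-03-19.
Next Saturday: 2019-03-23.
The following Tuesday is 2019-03-26.
The following Saturday is 2019-03-30.
Next Tuesday: 2019-04-02.

2019-04-02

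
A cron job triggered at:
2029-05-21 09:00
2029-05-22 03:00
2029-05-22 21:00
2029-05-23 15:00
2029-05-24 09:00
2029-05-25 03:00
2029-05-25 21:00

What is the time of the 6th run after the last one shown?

2029-05-30 09:00

Gaps: 18, 18, 18, 18, 18, 18 hours — each event is 18 hours after the previous one.
2029-05-25 21:00 + 18 h = 2029-05-26 15:00.
2029-05-26 15:00 + 18 h = 2029-05-27 09:00.
2029-05-27 09:00 + 18 h = 2029-05-28 03:00.
2029-05-28 03:00 + 18 h = 2029-05-28 21:00.
2029-05-28 21:00 + 18 h = 2029-05-29 15:00.
2029-05-29 15:00 + 18 h = 2029-05-30 09:00.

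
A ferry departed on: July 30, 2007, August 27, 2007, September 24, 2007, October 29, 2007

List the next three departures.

All Mondays; the gaps (28, 28, 35) vary with month length.
This is the last Monday of each month.
Last Monday of November 2007: November 26, 2007.
December 2007 ends with Monday December 31, 2007.
Last Monday of January 2008: January 28, 2008.

November 26, 2007; December 31, 2007; January 28, 2008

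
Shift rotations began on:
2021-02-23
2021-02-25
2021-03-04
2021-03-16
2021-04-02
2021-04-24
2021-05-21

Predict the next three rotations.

Gaps: 2, 7, 12, 17, 22, 27 days — each gap is 5 larger than the previous one.
Next gap: 32 days. 2021-05-21 + 32 days = 2021-06-22.
Next gap: 37 days. 2021-06-22 + 37 days = 2021-07-29.
Next gap: 42 days. 2021-07-29 + 42 days = 2021-09-09.

2021-06-22, 2021-07-29, 2021-09-09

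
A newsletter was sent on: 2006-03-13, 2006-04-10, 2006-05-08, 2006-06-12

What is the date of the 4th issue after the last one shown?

These are Mondays at 28- or 35-day spacing (28, 28, 35).
The pattern: 2nd Monday of the month.
July 2006 — 2nd Monday is 2006-07-10.
August 2006 — 2nd Monday is 2006-08-14.
September 2006 — 2nd Monday is 2006-09-11.
October 2006 — 2nd Monday is 2006-10-09.

2006-10-09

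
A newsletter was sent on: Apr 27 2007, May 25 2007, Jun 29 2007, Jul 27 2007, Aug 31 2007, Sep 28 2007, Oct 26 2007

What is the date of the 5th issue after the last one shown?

Mar 28 2008

All Fridays; the gaps (28, 35, 28, 35, 28, 28) vary with month length.
This is the last Friday of each month.
Last Friday of November 2007: Nov 30 2007.
December 2007 ends with Friday Dec 28 2007.
January 2008 ends with Friday Jan 25 2008.
Last Friday of February 2008: Feb 29 2008.
March 2008 ends with Friday Mar 28 2008.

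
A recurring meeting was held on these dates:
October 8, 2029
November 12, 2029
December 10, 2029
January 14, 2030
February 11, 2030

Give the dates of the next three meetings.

Gaps: 35, 28, 35, 28 days — a mix of 28 and 35. Every date is a Monday.
Each is the 2nd Monday of its month.
2nd Monday of March 2030: March 11, 2030.
April 2030 — 2nd Monday is April 8, 2030.
2nd Monday of May 2030: May 13, 2030.

March 11, 2030; April 8, 2030; May 13, 2030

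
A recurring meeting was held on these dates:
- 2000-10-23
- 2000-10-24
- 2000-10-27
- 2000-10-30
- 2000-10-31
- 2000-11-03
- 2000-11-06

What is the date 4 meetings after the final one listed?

2000-11-14

Every event lands on a Monday or Tuesday or Friday (gaps cycle 1, 3, 3, 1, 3, 3).
So the schedule is: every Monday, Tuesday and Friday.
Next Tuesday: 2000-11-07.
The following Friday is 2000-11-10.
Next Monday: 2000-11-13.
The following Tuesday is 2000-11-14.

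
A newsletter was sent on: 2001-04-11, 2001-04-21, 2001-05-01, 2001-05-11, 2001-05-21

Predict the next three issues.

Every event comes 10 days after the last (10, 10, 10, 10).
2001-05-21 + 10 days = 2001-05-31.
2001-05-31 + 10 days = 2001-06-10.
2001-06-10 + 10 days = 2001-06-20.

2001-05-31, 2001-06-10, 2001-06-20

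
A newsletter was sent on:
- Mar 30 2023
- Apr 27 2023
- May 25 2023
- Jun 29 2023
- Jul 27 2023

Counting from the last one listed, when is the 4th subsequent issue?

Nov 30 2023

These are Thursdays with 28, 28, 35, 28-day gaps.
Each is the final Thursday of its month — Mar 30 2023 is past the 28th, so '4th Thursday' doesn't fit.
August 2023 ends with Thursday Aug 31 2023.
September 2023 ends with Thursday Sep 28 2023.
October 2023 ends with Thursday Oct 26 2023.
November 2023 ends with Thursday Nov 30 2023.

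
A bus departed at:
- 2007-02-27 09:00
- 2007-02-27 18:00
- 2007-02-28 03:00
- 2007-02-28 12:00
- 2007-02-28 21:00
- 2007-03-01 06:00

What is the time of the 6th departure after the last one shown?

2007-03-03 12:00

The interval is a steady 9 hours (9, 9, 9, 9, 9).
2007-03-01 06:00 + 9 h = 2007-03-01 15:00.
2007-03-01 15:00 + 9 h = 2007-03-02 00:00.
2007-03-02 00:00 + 9 h = 2007-03-02 09:00.
2007-03-02 09:00 + 9 h = 2007-03-02 18:00.
2007-03-02 18:00 + 9 h = 2007-03-03 03:00.
2007-03-03 03:00 + 9 h = 2007-03-03 12:00.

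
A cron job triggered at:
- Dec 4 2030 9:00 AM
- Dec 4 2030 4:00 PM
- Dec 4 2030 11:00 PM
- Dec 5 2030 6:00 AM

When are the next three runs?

Dec 5 2030 1:00 PM, Dec 5 2030 8:00 PM, Dec 6 2030 3:00 AM

Gaps: 7, 7, 7 hours — each event is 7 hours after the previous one.
Dec 5 2030 6:00 AM + 7 h = Dec 5 2030 1:00 PM.
Dec 5 2030 1:00 PM + 7 h = Dec 5 2030 8:00 PM.
Dec 5 2030 8:00 PM + 7 h = Dec 6 2030 3:00 AM.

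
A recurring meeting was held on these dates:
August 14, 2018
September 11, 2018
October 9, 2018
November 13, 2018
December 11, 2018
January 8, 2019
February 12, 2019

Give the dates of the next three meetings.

March 12, 2019; April 9, 2019; May 14, 2019

All dates are Tuesdays, 28, 28, 35, 28, 28, 35 days apart.
Specifically, the 2nd Tuesday of each month.
March 2019 — 2nd Tuesday is March 12, 2019.
2nd Tuesday of April 2019: April 9, 2019.
2nd Tuesday of May 2019: May 14, 2019.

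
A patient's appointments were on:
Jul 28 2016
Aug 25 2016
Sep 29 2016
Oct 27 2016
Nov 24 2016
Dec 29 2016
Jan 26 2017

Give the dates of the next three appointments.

Feb 23 2017, Mar 30 2017, Apr 27 2017

All Thursdays; the gaps (28, 35, 28, 28, 35, 28) vary with month length.
This is the last Thursday of each month.
February 2017 ends with Thursday Feb 23 2017.
March 2017 ends with Thursday Mar 30 2017.
Last Thursday of April 2017: Apr 27 2017.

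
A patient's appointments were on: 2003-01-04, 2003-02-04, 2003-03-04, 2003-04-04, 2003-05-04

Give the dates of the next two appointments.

Gaps: 31, 28, 31, 30 days — not constant. Every event is on the 4th of the month.
Pattern: the 4th of each month.
June 2003: 2003-06-04.
July 2003: 2003-07-04.

2003-06-04, 2003-07-04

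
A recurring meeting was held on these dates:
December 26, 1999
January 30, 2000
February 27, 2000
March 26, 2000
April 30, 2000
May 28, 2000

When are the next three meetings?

June 25, 2000; July 30, 2000; August 27, 2000

Every date is a Sunday; gaps 35, 28, 28, 35, 28 days.
Each is the last Sunday of its month (at least one falls on the 29th or later, ruling out '4th Sunday').
Last Sunday of June 2000: June 25, 2000.
July 2000 ends with Sunday July 30, 2000.
Last Sunday of August 2000: August 27, 2000.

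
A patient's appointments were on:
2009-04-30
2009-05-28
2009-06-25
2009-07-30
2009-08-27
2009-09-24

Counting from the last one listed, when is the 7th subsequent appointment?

These are Thursdays with 28, 28, 35, 28, 28-day gaps.
Each is the final Thursday of its month — 2009-04-30 is past the 28th, so '4th Thursday' doesn't fit.
October 2009 ends with Thursday 2009-10-29.
November 2009 ends with Thursday 2009-11-26.
Last Thursday of December 2009: 2009-12-31.
January 2010 ends with Thursday 2010-01-28.
February 2010 ends with Thursday 2010-02-25.
Last Thursday of March 2010: 2010-03-25.
Last Thursday of April 2010: 2010-04-29.

2010-04-29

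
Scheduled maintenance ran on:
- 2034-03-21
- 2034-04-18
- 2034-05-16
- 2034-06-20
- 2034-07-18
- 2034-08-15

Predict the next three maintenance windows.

2034-09-19, 2034-10-17, 2034-11-21

These are Tuesdays at 28- or 35-day spacing (28, 28, 35, 28, 28).
The pattern: 3rd Tuesday of the month.
September 2034 — 3rd Tuesday is 2034-09-19.
October 2034 — 3rd Tuesday is 2034-10-17.
3rd Tuesday of November 2034: 2034-11-21.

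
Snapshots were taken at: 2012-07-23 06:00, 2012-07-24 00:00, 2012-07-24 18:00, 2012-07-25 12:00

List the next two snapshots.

2012-07-26 06:00, 2012-07-27 00:00

Spacing: 18, 18, 18 h — constant 18 h.
2012-07-25 12:00 + 18 h = 2012-07-26 06:00.
2012-07-26 06:00 + 18 h = 2012-07-27 00:00.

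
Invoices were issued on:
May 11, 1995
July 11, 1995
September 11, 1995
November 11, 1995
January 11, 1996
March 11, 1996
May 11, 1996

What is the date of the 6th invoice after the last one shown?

May 11, 1997

Each date is the 11th; the gaps (61, 62, 61, 61, 60, 61) track the month lengths.
The rule is the 11th of every 2 months.
Next: July 1996 → July 11, 1996.
Next: September 1996 → September 11, 1996.
Next: November 1996 → November 11, 1996.
Next: January 1997 → January 11, 1997.
March 1997: March 11, 1997.
Next: May 1997 → May 11, 1997.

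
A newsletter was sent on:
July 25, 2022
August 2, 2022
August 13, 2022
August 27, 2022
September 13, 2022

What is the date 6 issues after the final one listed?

February 25, 2023

Intervals are 8, 11, 14, 17 days — an arithmetic progression with common difference 3.
Next gap: 20 days. September 13, 2022 + 20 days = October 3, 2022.
Next gap: 23 days. October 3, 2022 + 23 days = October 26, 2022.
Next gap: 26 days. October 26, 2022 + 26 days = November 21, 2022.
Next gap: 29 days. November 21, 2022 + 29 days = December 20, 2022.
Next gap: 32 days. December 20, 2022 + 32 days = January 21, 2023.
Next gap: 35 days. January 21, 2023 + 35 days = February 25, 2023.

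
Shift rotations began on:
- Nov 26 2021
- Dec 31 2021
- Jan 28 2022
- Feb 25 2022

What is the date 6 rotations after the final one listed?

These are Fridays with 35, 28, 28-day gaps.
Each is the final Friday of its month — Dec 31 2021 is past the 28th, so '4th Friday' doesn't fit.
March 2022 ends with Friday Mar 25 2022.
Last Friday of April 2022: Apr 29 2022.
Last Friday of May 2022: May 27 2022.
Last Friday of June 2022: Jun 24 2022.
July 2022 ends with Friday Jul 29 2022.
Last Friday of August 2022: Aug 26 2022.

Aug 26 2022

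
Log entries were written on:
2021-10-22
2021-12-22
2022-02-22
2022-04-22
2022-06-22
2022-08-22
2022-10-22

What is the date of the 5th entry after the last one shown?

Gaps: 61, 62, 59, 61, 61, 61 days — not constant. Every event is on the 22nd of the month.
Pattern: the 22nd of every 2 months.
December 2022: 2022-12-22.
February 2023: 2023-02-22.
April 2023: 2023-04-22.
Next: June 2023 → 2023-06-22.
Next: August 2023 → 2023-08-22.

2023-08-22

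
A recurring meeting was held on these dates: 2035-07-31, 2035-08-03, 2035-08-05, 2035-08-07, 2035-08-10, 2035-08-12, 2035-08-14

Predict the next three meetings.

Every event lands on a Tuesday or Friday or Sunday (gaps cycle 3, 2, 2, 3, 2, 2).
So the schedule is: every Tuesday, Friday and Sunday.
Next Friday: 2035-08-17.
Next Sunday: 2035-08-19.
The following Tuesday is 2035-08-21.

2035-08-17, 2035-08-19, 2035-08-21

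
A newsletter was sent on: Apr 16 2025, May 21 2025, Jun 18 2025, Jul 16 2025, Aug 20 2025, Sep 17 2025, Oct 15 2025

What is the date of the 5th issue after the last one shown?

All dates are Wednesdays, 35, 28, 28, 35, 28, 28 days apart.
Specifically, the 3rd Wednesday of each month.
3rd Wednesday of November 2025: Nov 19 2025.
3rd Wednesday of December 2025: Dec 17 2025.
January 2026 — 3rd Wednesday is Jan 21 2026.
February 2026 — 3rd Wednesday is Feb 18 2026.
March 2026 — 3rd Wednesday is Mar 18 2026.

Mar 18 2026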